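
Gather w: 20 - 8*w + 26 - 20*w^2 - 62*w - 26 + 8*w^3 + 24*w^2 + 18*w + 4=8*w^3 + 4*w^2 - 52*w + 24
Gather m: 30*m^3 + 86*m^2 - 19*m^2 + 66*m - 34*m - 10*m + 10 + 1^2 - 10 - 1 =30*m^3 + 67*m^2 + 22*m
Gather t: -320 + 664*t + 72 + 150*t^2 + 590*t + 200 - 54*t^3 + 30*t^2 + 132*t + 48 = -54*t^3 + 180*t^2 + 1386*t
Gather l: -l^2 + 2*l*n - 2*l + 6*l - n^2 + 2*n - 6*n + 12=-l^2 + l*(2*n + 4) - n^2 - 4*n + 12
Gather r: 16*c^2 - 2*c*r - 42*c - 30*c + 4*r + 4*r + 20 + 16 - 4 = 16*c^2 - 72*c + r*(8 - 2*c) + 32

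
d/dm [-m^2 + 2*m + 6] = 2 - 2*m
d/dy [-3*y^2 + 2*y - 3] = 2 - 6*y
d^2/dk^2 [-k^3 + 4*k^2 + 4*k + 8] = 8 - 6*k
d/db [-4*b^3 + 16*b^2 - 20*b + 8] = -12*b^2 + 32*b - 20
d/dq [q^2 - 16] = 2*q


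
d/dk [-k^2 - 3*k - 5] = -2*k - 3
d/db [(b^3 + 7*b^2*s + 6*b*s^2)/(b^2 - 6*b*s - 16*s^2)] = (b^4 - 12*b^3*s - 96*b^2*s^2 - 224*b*s^3 - 96*s^4)/(b^4 - 12*b^3*s + 4*b^2*s^2 + 192*b*s^3 + 256*s^4)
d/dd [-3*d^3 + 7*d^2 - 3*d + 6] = -9*d^2 + 14*d - 3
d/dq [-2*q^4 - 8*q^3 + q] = -8*q^3 - 24*q^2 + 1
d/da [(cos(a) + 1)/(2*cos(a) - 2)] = sin(a)/(cos(a) - 1)^2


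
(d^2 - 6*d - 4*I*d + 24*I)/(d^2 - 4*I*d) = (d - 6)/d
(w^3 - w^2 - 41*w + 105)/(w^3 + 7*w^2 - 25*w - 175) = (w - 3)/(w + 5)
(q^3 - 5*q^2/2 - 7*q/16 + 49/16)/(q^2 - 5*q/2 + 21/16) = (4*q^2 - 3*q - 7)/(4*q - 3)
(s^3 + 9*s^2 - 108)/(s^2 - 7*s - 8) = (-s^3 - 9*s^2 + 108)/(-s^2 + 7*s + 8)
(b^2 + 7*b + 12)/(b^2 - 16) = (b + 3)/(b - 4)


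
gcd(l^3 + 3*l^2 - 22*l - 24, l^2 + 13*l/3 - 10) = l + 6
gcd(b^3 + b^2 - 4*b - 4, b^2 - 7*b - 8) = b + 1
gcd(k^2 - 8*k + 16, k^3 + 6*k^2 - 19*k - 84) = k - 4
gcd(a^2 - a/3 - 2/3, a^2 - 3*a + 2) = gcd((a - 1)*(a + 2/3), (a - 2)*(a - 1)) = a - 1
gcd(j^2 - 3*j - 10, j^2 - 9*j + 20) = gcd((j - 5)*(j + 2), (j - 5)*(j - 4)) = j - 5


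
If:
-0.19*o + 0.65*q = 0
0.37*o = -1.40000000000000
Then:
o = -3.78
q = -1.11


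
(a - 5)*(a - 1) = a^2 - 6*a + 5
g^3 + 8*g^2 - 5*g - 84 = (g - 3)*(g + 4)*(g + 7)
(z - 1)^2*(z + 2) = z^3 - 3*z + 2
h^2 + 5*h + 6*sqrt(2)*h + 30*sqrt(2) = (h + 5)*(h + 6*sqrt(2))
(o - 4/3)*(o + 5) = o^2 + 11*o/3 - 20/3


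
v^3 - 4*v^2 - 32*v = v*(v - 8)*(v + 4)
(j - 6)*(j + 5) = j^2 - j - 30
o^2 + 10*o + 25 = (o + 5)^2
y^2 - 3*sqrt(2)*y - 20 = (y - 5*sqrt(2))*(y + 2*sqrt(2))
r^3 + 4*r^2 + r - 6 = (r - 1)*(r + 2)*(r + 3)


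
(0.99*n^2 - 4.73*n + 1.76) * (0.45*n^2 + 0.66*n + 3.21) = 0.4455*n^4 - 1.4751*n^3 + 0.848099999999999*n^2 - 14.0217*n + 5.6496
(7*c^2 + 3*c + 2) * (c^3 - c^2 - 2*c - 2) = 7*c^5 - 4*c^4 - 15*c^3 - 22*c^2 - 10*c - 4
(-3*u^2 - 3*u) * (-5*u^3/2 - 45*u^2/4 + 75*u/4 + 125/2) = 15*u^5/2 + 165*u^4/4 - 45*u^3/2 - 975*u^2/4 - 375*u/2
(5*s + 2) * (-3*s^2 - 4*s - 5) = -15*s^3 - 26*s^2 - 33*s - 10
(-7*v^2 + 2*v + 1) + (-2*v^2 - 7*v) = -9*v^2 - 5*v + 1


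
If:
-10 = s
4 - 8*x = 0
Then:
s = -10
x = 1/2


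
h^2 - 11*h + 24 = (h - 8)*(h - 3)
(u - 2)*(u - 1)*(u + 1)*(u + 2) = u^4 - 5*u^2 + 4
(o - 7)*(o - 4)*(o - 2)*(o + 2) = o^4 - 11*o^3 + 24*o^2 + 44*o - 112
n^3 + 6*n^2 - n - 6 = (n - 1)*(n + 1)*(n + 6)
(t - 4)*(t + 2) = t^2 - 2*t - 8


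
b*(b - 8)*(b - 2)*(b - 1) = b^4 - 11*b^3 + 26*b^2 - 16*b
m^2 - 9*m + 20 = (m - 5)*(m - 4)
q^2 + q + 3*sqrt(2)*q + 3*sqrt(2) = (q + 1)*(q + 3*sqrt(2))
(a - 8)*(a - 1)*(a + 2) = a^3 - 7*a^2 - 10*a + 16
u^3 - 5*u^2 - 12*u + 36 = (u - 6)*(u - 2)*(u + 3)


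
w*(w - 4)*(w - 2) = w^3 - 6*w^2 + 8*w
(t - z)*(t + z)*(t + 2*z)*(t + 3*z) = t^4 + 5*t^3*z + 5*t^2*z^2 - 5*t*z^3 - 6*z^4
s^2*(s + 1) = s^3 + s^2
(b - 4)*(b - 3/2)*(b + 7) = b^3 + 3*b^2/2 - 65*b/2 + 42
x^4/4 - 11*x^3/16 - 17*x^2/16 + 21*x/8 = x*(x/4 + 1/2)*(x - 3)*(x - 7/4)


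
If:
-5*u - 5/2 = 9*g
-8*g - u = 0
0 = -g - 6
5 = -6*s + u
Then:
No Solution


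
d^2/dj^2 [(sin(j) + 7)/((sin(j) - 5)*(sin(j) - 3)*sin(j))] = (-4*sin(j)^4 - 39*sin(j)^3 + 618*sin(j)^2 - 2086*sin(j) + 1722 + 1743/sin(j) - 5040/sin(j)^2 + 3150/sin(j)^3)/((sin(j) - 5)^3*(sin(j) - 3)^3)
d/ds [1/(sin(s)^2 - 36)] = -2*sin(s)*cos(s)/(sin(s)^2 - 36)^2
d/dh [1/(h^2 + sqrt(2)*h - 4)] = (-2*h - sqrt(2))/(h^2 + sqrt(2)*h - 4)^2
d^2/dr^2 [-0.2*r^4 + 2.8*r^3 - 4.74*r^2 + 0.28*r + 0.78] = -2.4*r^2 + 16.8*r - 9.48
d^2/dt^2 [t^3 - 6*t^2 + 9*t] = 6*t - 12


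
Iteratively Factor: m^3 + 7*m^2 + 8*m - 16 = (m - 1)*(m^2 + 8*m + 16) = (m - 1)*(m + 4)*(m + 4)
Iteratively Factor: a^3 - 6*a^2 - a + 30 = (a - 3)*(a^2 - 3*a - 10) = (a - 5)*(a - 3)*(a + 2)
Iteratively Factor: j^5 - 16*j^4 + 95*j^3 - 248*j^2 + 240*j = (j - 3)*(j^4 - 13*j^3 + 56*j^2 - 80*j) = (j - 5)*(j - 3)*(j^3 - 8*j^2 + 16*j) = (j - 5)*(j - 4)*(j - 3)*(j^2 - 4*j) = (j - 5)*(j - 4)^2*(j - 3)*(j)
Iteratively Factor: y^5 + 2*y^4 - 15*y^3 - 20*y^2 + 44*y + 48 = (y - 3)*(y^4 + 5*y^3 - 20*y - 16) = (y - 3)*(y + 1)*(y^3 + 4*y^2 - 4*y - 16) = (y - 3)*(y + 1)*(y + 2)*(y^2 + 2*y - 8) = (y - 3)*(y - 2)*(y + 1)*(y + 2)*(y + 4)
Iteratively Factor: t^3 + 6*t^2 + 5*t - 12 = (t - 1)*(t^2 + 7*t + 12) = (t - 1)*(t + 3)*(t + 4)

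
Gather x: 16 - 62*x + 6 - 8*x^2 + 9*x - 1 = -8*x^2 - 53*x + 21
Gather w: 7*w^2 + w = 7*w^2 + w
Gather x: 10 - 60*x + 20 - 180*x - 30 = -240*x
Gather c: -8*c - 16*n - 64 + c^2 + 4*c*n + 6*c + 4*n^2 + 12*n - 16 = c^2 + c*(4*n - 2) + 4*n^2 - 4*n - 80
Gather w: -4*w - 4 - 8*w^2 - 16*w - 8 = -8*w^2 - 20*w - 12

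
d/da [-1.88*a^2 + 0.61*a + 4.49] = 0.61 - 3.76*a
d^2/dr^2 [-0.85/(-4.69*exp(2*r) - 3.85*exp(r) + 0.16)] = (0.85*(9.38*exp(r) + 3.85)*(18.76*exp(r) + 7.7)*exp(r) - (15.946*exp(r) + 3.2725)*(4.69*exp(2*r) + 3.85*exp(r) - 0.16))*exp(r)/(4.69*exp(2*r) + 3.85*exp(r) - 0.16)^3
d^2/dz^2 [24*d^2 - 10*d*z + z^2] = 2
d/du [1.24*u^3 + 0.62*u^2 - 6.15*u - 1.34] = 3.72*u^2 + 1.24*u - 6.15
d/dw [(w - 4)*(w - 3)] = 2*w - 7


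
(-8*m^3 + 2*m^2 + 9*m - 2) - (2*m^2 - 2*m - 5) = -8*m^3 + 11*m + 3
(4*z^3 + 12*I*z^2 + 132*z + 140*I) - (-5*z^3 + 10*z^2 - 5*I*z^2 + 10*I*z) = 9*z^3 - 10*z^2 + 17*I*z^2 + 132*z - 10*I*z + 140*I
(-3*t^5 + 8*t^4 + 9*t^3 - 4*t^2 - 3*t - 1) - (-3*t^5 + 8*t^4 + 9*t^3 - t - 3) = -4*t^2 - 2*t + 2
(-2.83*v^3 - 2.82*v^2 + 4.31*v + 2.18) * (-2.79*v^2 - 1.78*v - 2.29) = 7.8957*v^5 + 12.9052*v^4 - 0.524599999999999*v^3 - 7.2962*v^2 - 13.7503*v - 4.9922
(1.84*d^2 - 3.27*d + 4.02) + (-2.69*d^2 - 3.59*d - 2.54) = -0.85*d^2 - 6.86*d + 1.48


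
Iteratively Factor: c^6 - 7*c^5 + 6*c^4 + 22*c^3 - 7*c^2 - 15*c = (c + 1)*(c^5 - 8*c^4 + 14*c^3 + 8*c^2 - 15*c) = (c - 3)*(c + 1)*(c^4 - 5*c^3 - c^2 + 5*c) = (c - 5)*(c - 3)*(c + 1)*(c^3 - c) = (c - 5)*(c - 3)*(c + 1)^2*(c^2 - c) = (c - 5)*(c - 3)*(c - 1)*(c + 1)^2*(c)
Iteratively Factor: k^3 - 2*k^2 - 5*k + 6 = (k - 1)*(k^2 - k - 6) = (k - 3)*(k - 1)*(k + 2)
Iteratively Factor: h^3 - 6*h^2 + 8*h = (h)*(h^2 - 6*h + 8) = h*(h - 4)*(h - 2)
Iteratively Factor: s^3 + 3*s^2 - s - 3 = (s + 3)*(s^2 - 1) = (s - 1)*(s + 3)*(s + 1)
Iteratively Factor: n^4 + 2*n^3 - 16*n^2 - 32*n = (n + 2)*(n^3 - 16*n) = (n - 4)*(n + 2)*(n^2 + 4*n) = n*(n - 4)*(n + 2)*(n + 4)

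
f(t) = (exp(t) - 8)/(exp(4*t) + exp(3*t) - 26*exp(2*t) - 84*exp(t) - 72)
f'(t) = (exp(t) - 8)*(-4*exp(4*t) - 3*exp(3*t) + 52*exp(2*t) + 84*exp(t))/(exp(4*t) + exp(3*t) - 26*exp(2*t) - 84*exp(t) - 72)^2 + exp(t)/(exp(4*t) + exp(3*t) - 26*exp(2*t) - 84*exp(t) - 72)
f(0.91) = 0.01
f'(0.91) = -0.02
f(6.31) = 0.00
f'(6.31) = -0.00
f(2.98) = 0.00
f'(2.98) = -0.00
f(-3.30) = 0.11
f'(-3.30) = -0.00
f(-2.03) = 0.09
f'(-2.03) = -0.02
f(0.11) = 0.04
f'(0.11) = -0.03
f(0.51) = 0.02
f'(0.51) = -0.03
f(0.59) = 0.02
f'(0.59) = -0.03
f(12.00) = 0.00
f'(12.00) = 0.00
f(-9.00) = 0.11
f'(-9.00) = 0.00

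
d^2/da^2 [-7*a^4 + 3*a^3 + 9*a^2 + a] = -84*a^2 + 18*a + 18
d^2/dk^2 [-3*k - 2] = 0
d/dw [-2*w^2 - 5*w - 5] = -4*w - 5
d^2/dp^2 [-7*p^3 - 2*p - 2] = -42*p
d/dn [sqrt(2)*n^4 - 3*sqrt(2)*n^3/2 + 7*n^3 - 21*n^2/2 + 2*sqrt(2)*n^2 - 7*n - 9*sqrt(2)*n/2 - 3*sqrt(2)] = 4*sqrt(2)*n^3 - 9*sqrt(2)*n^2/2 + 21*n^2 - 21*n + 4*sqrt(2)*n - 7 - 9*sqrt(2)/2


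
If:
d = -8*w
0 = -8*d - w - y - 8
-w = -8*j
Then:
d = -8*y/63 - 64/63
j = y/504 + 1/63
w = y/63 + 8/63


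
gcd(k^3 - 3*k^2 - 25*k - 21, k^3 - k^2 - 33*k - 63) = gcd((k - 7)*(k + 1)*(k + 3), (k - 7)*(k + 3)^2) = k^2 - 4*k - 21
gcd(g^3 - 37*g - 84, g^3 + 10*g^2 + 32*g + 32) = g + 4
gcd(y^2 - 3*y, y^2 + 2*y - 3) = 1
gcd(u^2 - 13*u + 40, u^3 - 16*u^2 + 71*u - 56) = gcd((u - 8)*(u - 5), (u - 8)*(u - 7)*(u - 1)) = u - 8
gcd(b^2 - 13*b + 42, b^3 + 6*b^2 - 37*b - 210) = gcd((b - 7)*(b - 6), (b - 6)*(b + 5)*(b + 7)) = b - 6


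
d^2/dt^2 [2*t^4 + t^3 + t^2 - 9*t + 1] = 24*t^2 + 6*t + 2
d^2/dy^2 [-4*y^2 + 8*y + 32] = -8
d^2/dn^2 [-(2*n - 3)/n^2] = 2*(9 - 2*n)/n^4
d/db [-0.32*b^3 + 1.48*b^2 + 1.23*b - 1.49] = -0.96*b^2 + 2.96*b + 1.23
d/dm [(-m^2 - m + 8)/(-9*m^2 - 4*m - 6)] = (-5*m^2 + 156*m + 38)/(81*m^4 + 72*m^3 + 124*m^2 + 48*m + 36)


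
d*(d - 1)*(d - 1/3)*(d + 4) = d^4 + 8*d^3/3 - 5*d^2 + 4*d/3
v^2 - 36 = (v - 6)*(v + 6)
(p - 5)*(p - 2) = p^2 - 7*p + 10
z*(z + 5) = z^2 + 5*z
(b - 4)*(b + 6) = b^2 + 2*b - 24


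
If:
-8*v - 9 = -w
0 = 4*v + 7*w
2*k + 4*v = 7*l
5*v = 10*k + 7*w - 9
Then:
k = -9/200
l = -429/700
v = -21/20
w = 3/5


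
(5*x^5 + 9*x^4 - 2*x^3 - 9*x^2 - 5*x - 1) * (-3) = -15*x^5 - 27*x^4 + 6*x^3 + 27*x^2 + 15*x + 3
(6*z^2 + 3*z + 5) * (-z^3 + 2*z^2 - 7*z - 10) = -6*z^5 + 9*z^4 - 41*z^3 - 71*z^2 - 65*z - 50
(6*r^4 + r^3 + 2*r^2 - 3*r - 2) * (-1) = -6*r^4 - r^3 - 2*r^2 + 3*r + 2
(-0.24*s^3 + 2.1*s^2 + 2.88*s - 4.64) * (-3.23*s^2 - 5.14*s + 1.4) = 0.7752*s^5 - 5.5494*s^4 - 20.4324*s^3 + 3.124*s^2 + 27.8816*s - 6.496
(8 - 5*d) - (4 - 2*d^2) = 2*d^2 - 5*d + 4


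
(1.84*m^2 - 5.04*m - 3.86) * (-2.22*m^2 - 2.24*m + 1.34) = -4.0848*m^4 + 7.0672*m^3 + 22.3244*m^2 + 1.8928*m - 5.1724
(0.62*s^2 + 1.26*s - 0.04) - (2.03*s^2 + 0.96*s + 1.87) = -1.41*s^2 + 0.3*s - 1.91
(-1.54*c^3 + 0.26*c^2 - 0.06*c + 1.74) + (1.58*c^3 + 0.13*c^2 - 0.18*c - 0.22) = 0.04*c^3 + 0.39*c^2 - 0.24*c + 1.52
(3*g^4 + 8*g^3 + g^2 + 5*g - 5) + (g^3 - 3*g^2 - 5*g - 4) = 3*g^4 + 9*g^3 - 2*g^2 - 9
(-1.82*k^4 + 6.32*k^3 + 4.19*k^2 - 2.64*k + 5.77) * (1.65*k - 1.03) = -3.003*k^5 + 12.3026*k^4 + 0.403899999999999*k^3 - 8.6717*k^2 + 12.2397*k - 5.9431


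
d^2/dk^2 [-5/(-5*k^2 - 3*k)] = 10*(-5*k*(5*k + 3) + (10*k + 3)^2)/(k^3*(5*k + 3)^3)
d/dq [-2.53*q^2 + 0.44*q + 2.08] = 0.44 - 5.06*q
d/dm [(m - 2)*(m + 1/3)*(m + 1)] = 3*m^2 - 4*m/3 - 7/3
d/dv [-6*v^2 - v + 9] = -12*v - 1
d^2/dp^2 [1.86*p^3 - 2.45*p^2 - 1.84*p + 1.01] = 11.16*p - 4.9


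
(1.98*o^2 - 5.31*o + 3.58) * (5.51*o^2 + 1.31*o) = 10.9098*o^4 - 26.6643*o^3 + 12.7697*o^2 + 4.6898*o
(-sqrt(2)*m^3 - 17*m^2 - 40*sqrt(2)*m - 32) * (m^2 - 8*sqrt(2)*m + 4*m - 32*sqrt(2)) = -sqrt(2)*m^5 - 4*sqrt(2)*m^4 - m^4 - 4*m^3 + 96*sqrt(2)*m^3 + 384*sqrt(2)*m^2 + 608*m^2 + 256*sqrt(2)*m + 2432*m + 1024*sqrt(2)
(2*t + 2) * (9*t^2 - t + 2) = 18*t^3 + 16*t^2 + 2*t + 4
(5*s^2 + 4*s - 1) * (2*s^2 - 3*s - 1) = 10*s^4 - 7*s^3 - 19*s^2 - s + 1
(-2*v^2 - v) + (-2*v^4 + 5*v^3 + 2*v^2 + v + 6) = -2*v^4 + 5*v^3 + 6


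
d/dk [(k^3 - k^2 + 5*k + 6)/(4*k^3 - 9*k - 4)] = (4*k^4 - 58*k^3 - 75*k^2 + 8*k + 34)/(16*k^6 - 72*k^4 - 32*k^3 + 81*k^2 + 72*k + 16)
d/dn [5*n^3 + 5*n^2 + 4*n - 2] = 15*n^2 + 10*n + 4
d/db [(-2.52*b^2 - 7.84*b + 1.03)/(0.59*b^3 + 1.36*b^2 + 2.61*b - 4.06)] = (1.4868*b^4 + 9.2512*b^3 + 2.2621*b^2 + 17.6608*b + 29.1421)/(0.3481*b^6 + 1.6048*b^5 + 4.9294*b^4 + 2.3084*b^3 - 4.2311*b^2 - 21.1932*b + 16.4836)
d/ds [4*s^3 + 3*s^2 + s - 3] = 12*s^2 + 6*s + 1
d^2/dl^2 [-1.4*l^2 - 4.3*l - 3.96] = -2.80000000000000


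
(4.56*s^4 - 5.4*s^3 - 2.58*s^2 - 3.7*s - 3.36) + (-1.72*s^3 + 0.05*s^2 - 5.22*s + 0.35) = 4.56*s^4 - 7.12*s^3 - 2.53*s^2 - 8.92*s - 3.01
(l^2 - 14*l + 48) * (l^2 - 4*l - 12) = l^4 - 18*l^3 + 92*l^2 - 24*l - 576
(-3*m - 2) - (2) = -3*m - 4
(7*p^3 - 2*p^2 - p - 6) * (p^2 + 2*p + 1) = 7*p^5 + 12*p^4 + 2*p^3 - 10*p^2 - 13*p - 6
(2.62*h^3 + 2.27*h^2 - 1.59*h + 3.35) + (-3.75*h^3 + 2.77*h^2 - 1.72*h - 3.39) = -1.13*h^3 + 5.04*h^2 - 3.31*h - 0.04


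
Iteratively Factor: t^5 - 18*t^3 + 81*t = (t + 3)*(t^4 - 3*t^3 - 9*t^2 + 27*t) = (t + 3)^2*(t^3 - 6*t^2 + 9*t) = (t - 3)*(t + 3)^2*(t^2 - 3*t) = (t - 3)^2*(t + 3)^2*(t)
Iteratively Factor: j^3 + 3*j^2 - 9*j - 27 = (j + 3)*(j^2 - 9) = (j + 3)^2*(j - 3)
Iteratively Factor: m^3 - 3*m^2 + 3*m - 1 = (m - 1)*(m^2 - 2*m + 1) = (m - 1)^2*(m - 1)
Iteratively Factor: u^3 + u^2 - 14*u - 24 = (u + 3)*(u^2 - 2*u - 8) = (u - 4)*(u + 3)*(u + 2)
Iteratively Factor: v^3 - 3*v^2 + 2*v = (v - 1)*(v^2 - 2*v) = v*(v - 1)*(v - 2)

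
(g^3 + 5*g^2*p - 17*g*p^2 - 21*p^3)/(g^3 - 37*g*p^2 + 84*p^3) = (-g - p)/(-g + 4*p)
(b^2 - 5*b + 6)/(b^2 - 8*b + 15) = (b - 2)/(b - 5)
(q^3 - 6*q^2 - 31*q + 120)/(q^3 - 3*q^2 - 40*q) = (q - 3)/q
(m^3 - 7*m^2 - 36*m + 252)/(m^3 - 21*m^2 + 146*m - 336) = (m + 6)/(m - 8)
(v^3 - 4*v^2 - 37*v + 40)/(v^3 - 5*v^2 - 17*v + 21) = (v^2 - 3*v - 40)/(v^2 - 4*v - 21)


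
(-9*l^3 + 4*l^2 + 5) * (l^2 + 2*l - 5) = -9*l^5 - 14*l^4 + 53*l^3 - 15*l^2 + 10*l - 25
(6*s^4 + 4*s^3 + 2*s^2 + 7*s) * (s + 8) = 6*s^5 + 52*s^4 + 34*s^3 + 23*s^2 + 56*s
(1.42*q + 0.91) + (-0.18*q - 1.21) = 1.24*q - 0.3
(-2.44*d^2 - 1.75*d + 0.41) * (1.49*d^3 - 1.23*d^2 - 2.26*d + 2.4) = -3.6356*d^5 + 0.3937*d^4 + 8.2778*d^3 - 2.4053*d^2 - 5.1266*d + 0.984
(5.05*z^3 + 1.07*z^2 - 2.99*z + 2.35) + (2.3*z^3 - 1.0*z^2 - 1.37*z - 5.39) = 7.35*z^3 + 0.0700000000000001*z^2 - 4.36*z - 3.04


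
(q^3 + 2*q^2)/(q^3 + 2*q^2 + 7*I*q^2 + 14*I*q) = q/(q + 7*I)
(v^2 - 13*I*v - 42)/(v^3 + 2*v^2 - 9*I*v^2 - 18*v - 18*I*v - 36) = (v - 7*I)/(v^2 + v*(2 - 3*I) - 6*I)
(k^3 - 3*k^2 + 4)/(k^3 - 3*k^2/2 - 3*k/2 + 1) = 2*(k - 2)/(2*k - 1)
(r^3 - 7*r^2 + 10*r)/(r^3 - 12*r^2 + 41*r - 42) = r*(r - 5)/(r^2 - 10*r + 21)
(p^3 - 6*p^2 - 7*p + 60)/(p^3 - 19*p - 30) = (p - 4)/(p + 2)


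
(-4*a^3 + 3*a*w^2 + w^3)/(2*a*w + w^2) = -2*a^2/w + a + w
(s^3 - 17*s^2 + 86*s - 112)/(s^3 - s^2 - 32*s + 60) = (s^2 - 15*s + 56)/(s^2 + s - 30)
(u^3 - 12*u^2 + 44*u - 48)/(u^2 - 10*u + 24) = u - 2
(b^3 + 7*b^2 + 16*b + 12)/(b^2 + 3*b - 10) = (b^3 + 7*b^2 + 16*b + 12)/(b^2 + 3*b - 10)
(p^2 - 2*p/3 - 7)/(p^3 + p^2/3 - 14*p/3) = (p - 3)/(p*(p - 2))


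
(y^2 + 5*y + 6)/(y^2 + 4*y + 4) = (y + 3)/(y + 2)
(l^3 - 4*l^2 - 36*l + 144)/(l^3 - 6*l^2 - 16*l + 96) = (l + 6)/(l + 4)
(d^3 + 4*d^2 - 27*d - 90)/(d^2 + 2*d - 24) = (d^2 - 2*d - 15)/(d - 4)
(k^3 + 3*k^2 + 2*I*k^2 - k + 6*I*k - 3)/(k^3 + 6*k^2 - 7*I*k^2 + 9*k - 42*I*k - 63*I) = (k^2 + 2*I*k - 1)/(k^2 + k*(3 - 7*I) - 21*I)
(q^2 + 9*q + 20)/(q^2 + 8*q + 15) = (q + 4)/(q + 3)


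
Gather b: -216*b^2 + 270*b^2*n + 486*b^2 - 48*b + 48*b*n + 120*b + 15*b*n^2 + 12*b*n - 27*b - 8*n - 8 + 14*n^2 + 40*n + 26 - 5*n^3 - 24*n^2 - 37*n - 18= b^2*(270*n + 270) + b*(15*n^2 + 60*n + 45) - 5*n^3 - 10*n^2 - 5*n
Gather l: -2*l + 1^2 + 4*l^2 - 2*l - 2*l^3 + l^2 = -2*l^3 + 5*l^2 - 4*l + 1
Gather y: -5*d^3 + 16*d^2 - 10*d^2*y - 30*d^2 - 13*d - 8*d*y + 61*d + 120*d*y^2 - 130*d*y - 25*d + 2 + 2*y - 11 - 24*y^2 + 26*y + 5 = -5*d^3 - 14*d^2 + 23*d + y^2*(120*d - 24) + y*(-10*d^2 - 138*d + 28) - 4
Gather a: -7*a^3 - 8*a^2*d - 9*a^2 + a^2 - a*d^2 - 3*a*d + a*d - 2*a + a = -7*a^3 + a^2*(-8*d - 8) + a*(-d^2 - 2*d - 1)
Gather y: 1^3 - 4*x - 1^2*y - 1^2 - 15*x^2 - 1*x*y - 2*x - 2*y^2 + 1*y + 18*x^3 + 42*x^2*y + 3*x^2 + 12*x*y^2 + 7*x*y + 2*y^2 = 18*x^3 - 12*x^2 + 12*x*y^2 - 6*x + y*(42*x^2 + 6*x)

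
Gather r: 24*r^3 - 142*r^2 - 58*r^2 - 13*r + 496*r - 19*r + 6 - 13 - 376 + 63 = 24*r^3 - 200*r^2 + 464*r - 320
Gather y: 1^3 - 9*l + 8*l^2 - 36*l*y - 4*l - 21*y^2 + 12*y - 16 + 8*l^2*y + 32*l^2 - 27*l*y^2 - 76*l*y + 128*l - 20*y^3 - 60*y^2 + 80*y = 40*l^2 + 115*l - 20*y^3 + y^2*(-27*l - 81) + y*(8*l^2 - 112*l + 92) - 15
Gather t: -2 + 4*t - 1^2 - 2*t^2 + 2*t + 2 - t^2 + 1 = -3*t^2 + 6*t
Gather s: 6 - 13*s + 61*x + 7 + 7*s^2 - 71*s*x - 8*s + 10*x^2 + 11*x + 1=7*s^2 + s*(-71*x - 21) + 10*x^2 + 72*x + 14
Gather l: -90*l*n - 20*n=-90*l*n - 20*n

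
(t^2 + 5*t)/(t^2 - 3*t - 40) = t/(t - 8)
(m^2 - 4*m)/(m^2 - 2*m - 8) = m/(m + 2)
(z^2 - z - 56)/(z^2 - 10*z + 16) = (z + 7)/(z - 2)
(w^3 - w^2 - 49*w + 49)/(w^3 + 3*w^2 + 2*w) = (w^3 - w^2 - 49*w + 49)/(w*(w^2 + 3*w + 2))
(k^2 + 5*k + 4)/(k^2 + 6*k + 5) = (k + 4)/(k + 5)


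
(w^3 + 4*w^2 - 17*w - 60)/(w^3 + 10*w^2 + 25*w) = (w^2 - w - 12)/(w*(w + 5))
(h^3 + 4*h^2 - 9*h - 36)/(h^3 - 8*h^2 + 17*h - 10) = (h^3 + 4*h^2 - 9*h - 36)/(h^3 - 8*h^2 + 17*h - 10)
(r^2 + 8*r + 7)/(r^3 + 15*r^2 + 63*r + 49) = 1/(r + 7)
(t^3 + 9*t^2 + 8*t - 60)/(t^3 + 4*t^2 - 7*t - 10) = (t + 6)/(t + 1)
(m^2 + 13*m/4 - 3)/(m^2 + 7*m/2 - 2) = (4*m - 3)/(2*(2*m - 1))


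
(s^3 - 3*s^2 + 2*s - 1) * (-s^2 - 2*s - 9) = -s^5 + s^4 - 5*s^3 + 24*s^2 - 16*s + 9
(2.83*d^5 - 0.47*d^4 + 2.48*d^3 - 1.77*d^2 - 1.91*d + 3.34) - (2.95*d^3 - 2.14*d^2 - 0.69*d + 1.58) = 2.83*d^5 - 0.47*d^4 - 0.47*d^3 + 0.37*d^2 - 1.22*d + 1.76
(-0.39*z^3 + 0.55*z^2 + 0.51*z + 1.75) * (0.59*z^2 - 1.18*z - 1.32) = -0.2301*z^5 + 0.7847*z^4 + 0.1667*z^3 - 0.2953*z^2 - 2.7382*z - 2.31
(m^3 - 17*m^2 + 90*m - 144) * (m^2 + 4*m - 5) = m^5 - 13*m^4 + 17*m^3 + 301*m^2 - 1026*m + 720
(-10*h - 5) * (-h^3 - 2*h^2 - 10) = 10*h^4 + 25*h^3 + 10*h^2 + 100*h + 50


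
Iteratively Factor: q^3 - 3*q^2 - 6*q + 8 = (q - 4)*(q^2 + q - 2) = (q - 4)*(q + 2)*(q - 1)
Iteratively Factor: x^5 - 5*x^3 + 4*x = (x - 1)*(x^4 + x^3 - 4*x^2 - 4*x) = (x - 1)*(x + 2)*(x^3 - x^2 - 2*x) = (x - 2)*(x - 1)*(x + 2)*(x^2 + x) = (x - 2)*(x - 1)*(x + 1)*(x + 2)*(x)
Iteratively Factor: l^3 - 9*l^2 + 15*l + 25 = (l - 5)*(l^2 - 4*l - 5) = (l - 5)^2*(l + 1)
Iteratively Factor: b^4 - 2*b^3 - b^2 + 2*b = (b - 1)*(b^3 - b^2 - 2*b) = b*(b - 1)*(b^2 - b - 2) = b*(b - 1)*(b + 1)*(b - 2)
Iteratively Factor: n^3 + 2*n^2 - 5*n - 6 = (n + 3)*(n^2 - n - 2) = (n - 2)*(n + 3)*(n + 1)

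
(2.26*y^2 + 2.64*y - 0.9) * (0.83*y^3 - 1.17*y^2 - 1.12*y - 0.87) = 1.8758*y^5 - 0.453*y^4 - 6.367*y^3 - 3.87*y^2 - 1.2888*y + 0.783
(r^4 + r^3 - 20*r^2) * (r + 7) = r^5 + 8*r^4 - 13*r^3 - 140*r^2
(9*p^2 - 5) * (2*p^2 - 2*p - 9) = 18*p^4 - 18*p^3 - 91*p^2 + 10*p + 45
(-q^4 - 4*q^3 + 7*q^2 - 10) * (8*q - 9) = -8*q^5 - 23*q^4 + 92*q^3 - 63*q^2 - 80*q + 90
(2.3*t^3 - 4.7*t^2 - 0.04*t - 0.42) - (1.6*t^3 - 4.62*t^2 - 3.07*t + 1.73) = 0.7*t^3 - 0.0800000000000001*t^2 + 3.03*t - 2.15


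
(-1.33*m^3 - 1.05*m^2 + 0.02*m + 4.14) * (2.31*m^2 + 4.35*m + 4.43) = -3.0723*m^5 - 8.211*m^4 - 10.4132*m^3 + 4.9989*m^2 + 18.0976*m + 18.3402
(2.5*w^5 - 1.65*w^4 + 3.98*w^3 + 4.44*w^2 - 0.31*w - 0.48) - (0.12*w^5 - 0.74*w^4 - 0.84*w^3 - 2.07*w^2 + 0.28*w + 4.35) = 2.38*w^5 - 0.91*w^4 + 4.82*w^3 + 6.51*w^2 - 0.59*w - 4.83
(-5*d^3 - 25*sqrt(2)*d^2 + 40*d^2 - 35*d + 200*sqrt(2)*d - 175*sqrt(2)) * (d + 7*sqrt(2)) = -5*d^4 - 60*sqrt(2)*d^3 + 40*d^3 - 385*d^2 + 480*sqrt(2)*d^2 - 420*sqrt(2)*d + 2800*d - 2450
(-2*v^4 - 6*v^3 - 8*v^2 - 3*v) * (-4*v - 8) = 8*v^5 + 40*v^4 + 80*v^3 + 76*v^2 + 24*v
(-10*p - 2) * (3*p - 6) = -30*p^2 + 54*p + 12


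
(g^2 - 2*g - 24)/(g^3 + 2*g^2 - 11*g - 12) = (g - 6)/(g^2 - 2*g - 3)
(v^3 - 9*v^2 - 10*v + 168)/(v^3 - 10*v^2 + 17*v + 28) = (v^2 - 2*v - 24)/(v^2 - 3*v - 4)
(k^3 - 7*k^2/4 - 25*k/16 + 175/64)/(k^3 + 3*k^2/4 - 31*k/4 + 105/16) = (16*k^2 - 8*k - 35)/(4*(4*k^2 + 8*k - 21))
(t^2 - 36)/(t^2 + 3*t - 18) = (t - 6)/(t - 3)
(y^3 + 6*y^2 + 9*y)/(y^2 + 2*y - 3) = y*(y + 3)/(y - 1)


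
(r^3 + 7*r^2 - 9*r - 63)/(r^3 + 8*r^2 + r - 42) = (r - 3)/(r - 2)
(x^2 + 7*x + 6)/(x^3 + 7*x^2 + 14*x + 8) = (x + 6)/(x^2 + 6*x + 8)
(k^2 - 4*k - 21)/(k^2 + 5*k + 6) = (k - 7)/(k + 2)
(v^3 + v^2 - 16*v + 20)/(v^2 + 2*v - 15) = (v^2 - 4*v + 4)/(v - 3)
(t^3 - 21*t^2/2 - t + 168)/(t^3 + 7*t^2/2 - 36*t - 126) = (t - 8)/(t + 6)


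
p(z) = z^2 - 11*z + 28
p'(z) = 2*z - 11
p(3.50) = 1.75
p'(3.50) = -4.00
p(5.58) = -2.24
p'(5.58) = 0.16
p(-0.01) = 28.11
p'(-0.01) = -11.02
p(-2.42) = 60.48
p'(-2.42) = -15.84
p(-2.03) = 54.45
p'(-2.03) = -15.06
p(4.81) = -1.77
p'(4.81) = -1.38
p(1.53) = 13.51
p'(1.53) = -7.94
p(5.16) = -2.13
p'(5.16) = -0.68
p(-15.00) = 418.00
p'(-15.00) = -41.00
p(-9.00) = 208.00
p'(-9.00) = -29.00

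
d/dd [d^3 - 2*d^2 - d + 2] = 3*d^2 - 4*d - 1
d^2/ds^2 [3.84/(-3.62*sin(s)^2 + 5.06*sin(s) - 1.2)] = (201.283584*sin(s)^4 - 211.014144*sin(s)^3 - 270.331392*sin(s)^2 + 445.344768*sin(s) - 163.273728)/(3.62*sin(s)^2 - 5.06*sin(s) + 1.2)^3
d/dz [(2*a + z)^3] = 3*(2*a + z)^2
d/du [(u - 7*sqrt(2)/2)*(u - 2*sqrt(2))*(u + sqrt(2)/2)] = 3*u^2 - 10*sqrt(2)*u + 17/2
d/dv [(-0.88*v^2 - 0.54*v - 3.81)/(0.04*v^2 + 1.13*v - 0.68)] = (-0.9728*v^2 + 1.5016*v + 4.6725)/(0.0016*v^4 + 0.0904*v^3 + 1.2225*v^2 - 1.5368*v + 0.4624)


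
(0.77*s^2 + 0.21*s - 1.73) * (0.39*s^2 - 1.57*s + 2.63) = 0.3003*s^4 - 1.127*s^3 + 1.0207*s^2 + 3.2684*s - 4.5499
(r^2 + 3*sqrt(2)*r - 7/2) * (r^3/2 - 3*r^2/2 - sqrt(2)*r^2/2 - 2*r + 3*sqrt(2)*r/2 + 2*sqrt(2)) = r^5/2 - 3*r^4/2 + sqrt(2)*r^4 - 27*r^3/4 - 3*sqrt(2)*r^3 - 9*sqrt(2)*r^2/4 + 57*r^2/4 - 21*sqrt(2)*r/4 + 19*r - 7*sqrt(2)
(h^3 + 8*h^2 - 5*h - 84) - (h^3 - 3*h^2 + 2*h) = 11*h^2 - 7*h - 84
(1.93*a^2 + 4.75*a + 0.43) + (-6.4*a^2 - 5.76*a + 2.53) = -4.47*a^2 - 1.01*a + 2.96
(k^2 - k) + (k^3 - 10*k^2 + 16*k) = k^3 - 9*k^2 + 15*k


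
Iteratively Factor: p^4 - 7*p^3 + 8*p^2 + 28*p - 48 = (p - 4)*(p^3 - 3*p^2 - 4*p + 12) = (p - 4)*(p - 3)*(p^2 - 4) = (p - 4)*(p - 3)*(p - 2)*(p + 2)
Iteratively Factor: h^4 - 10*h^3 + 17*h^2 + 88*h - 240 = (h - 4)*(h^3 - 6*h^2 - 7*h + 60) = (h - 5)*(h - 4)*(h^2 - h - 12) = (h - 5)*(h - 4)*(h + 3)*(h - 4)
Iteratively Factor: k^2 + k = (k + 1)*(k)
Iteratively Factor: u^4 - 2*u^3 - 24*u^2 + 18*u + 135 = (u - 3)*(u^3 + u^2 - 21*u - 45) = (u - 3)*(u + 3)*(u^2 - 2*u - 15) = (u - 3)*(u + 3)^2*(u - 5)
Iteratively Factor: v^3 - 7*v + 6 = (v - 1)*(v^2 + v - 6) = (v - 1)*(v + 3)*(v - 2)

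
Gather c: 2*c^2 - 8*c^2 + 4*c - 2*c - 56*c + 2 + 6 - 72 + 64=-6*c^2 - 54*c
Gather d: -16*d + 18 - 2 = 16 - 16*d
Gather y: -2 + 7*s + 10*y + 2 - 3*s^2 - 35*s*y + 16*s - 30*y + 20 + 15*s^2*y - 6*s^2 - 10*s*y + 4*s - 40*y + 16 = -9*s^2 + 27*s + y*(15*s^2 - 45*s - 60) + 36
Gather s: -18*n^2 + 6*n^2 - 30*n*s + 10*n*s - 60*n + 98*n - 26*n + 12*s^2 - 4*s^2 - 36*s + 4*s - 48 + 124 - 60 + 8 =-12*n^2 + 12*n + 8*s^2 + s*(-20*n - 32) + 24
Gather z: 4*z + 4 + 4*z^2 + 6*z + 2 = 4*z^2 + 10*z + 6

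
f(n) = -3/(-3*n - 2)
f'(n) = -9/(-3*n - 2)^2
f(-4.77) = -0.24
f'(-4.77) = -0.06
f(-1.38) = -1.40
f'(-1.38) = -1.97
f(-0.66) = 150.00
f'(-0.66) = -22500.00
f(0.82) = 0.67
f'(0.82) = -0.45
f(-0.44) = 4.41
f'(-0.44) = -19.46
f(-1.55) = -1.13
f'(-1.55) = -1.28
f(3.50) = 0.24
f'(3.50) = -0.06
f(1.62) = 0.44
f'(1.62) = -0.19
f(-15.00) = -0.07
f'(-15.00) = 0.00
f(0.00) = 1.50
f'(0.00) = -2.25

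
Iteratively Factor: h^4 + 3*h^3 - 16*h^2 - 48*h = (h + 4)*(h^3 - h^2 - 12*h) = (h - 4)*(h + 4)*(h^2 + 3*h) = h*(h - 4)*(h + 4)*(h + 3)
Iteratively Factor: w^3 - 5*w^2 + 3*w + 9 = (w - 3)*(w^2 - 2*w - 3) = (w - 3)*(w + 1)*(w - 3)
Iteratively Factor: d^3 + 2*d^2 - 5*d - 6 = (d + 1)*(d^2 + d - 6) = (d - 2)*(d + 1)*(d + 3)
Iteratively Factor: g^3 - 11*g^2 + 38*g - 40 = (g - 5)*(g^2 - 6*g + 8) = (g - 5)*(g - 2)*(g - 4)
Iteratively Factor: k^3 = (k)*(k^2) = k^2*(k)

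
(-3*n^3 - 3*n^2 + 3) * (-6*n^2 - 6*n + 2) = 18*n^5 + 36*n^4 + 12*n^3 - 24*n^2 - 18*n + 6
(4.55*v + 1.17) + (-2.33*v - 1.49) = 2.22*v - 0.32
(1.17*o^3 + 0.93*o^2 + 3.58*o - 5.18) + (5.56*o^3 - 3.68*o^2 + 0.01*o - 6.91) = 6.73*o^3 - 2.75*o^2 + 3.59*o - 12.09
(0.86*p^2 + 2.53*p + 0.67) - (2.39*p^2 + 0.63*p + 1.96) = -1.53*p^2 + 1.9*p - 1.29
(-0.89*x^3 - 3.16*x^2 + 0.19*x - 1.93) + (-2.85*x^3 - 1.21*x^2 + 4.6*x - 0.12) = -3.74*x^3 - 4.37*x^2 + 4.79*x - 2.05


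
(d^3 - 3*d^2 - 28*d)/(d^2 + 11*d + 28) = d*(d - 7)/(d + 7)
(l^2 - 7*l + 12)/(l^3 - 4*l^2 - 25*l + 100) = (l - 3)/(l^2 - 25)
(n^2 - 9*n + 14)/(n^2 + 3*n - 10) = (n - 7)/(n + 5)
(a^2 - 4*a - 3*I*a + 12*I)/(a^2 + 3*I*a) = (a^2 - 4*a - 3*I*a + 12*I)/(a*(a + 3*I))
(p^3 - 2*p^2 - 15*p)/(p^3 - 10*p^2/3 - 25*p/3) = 3*(p + 3)/(3*p + 5)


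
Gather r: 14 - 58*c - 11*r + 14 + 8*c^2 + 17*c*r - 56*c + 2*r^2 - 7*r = 8*c^2 - 114*c + 2*r^2 + r*(17*c - 18) + 28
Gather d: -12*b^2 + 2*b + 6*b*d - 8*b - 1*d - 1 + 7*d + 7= -12*b^2 - 6*b + d*(6*b + 6) + 6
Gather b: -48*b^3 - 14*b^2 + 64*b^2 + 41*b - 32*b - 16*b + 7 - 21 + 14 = -48*b^3 + 50*b^2 - 7*b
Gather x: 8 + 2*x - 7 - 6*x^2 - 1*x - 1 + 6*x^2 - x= 0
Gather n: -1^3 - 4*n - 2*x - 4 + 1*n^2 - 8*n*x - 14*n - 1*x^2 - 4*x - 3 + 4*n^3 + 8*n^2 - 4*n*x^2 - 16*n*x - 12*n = 4*n^3 + 9*n^2 + n*(-4*x^2 - 24*x - 30) - x^2 - 6*x - 8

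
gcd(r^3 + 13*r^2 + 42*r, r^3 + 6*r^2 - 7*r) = r^2 + 7*r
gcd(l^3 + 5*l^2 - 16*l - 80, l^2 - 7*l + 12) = l - 4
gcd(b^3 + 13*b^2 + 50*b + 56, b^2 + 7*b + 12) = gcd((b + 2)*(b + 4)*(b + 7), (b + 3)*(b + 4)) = b + 4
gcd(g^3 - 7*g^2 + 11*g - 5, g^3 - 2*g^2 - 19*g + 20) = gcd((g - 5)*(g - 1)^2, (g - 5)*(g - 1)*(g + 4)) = g^2 - 6*g + 5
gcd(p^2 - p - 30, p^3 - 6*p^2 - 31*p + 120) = p + 5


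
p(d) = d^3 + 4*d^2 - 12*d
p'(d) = 3*d^2 + 8*d - 12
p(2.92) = 23.96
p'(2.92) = 36.94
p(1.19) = -6.93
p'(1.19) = 1.77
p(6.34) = 339.54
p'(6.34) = 159.31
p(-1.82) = 29.06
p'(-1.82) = -16.62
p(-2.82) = 43.22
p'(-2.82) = -10.70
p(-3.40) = 47.74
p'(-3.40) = -4.52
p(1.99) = -0.16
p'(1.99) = 15.80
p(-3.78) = 48.50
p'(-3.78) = 0.63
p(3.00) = 27.00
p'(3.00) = 39.00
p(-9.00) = -297.00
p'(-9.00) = 159.00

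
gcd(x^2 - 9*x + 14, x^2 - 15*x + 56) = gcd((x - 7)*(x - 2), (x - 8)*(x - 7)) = x - 7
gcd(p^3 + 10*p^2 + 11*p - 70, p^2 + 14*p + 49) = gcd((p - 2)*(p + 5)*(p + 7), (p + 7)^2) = p + 7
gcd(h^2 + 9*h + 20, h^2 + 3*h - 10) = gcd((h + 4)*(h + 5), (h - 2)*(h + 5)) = h + 5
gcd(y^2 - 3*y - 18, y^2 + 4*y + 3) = y + 3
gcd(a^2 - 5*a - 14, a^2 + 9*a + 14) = a + 2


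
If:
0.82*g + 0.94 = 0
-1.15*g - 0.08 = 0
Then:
No Solution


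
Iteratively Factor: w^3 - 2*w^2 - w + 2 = (w - 1)*(w^2 - w - 2) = (w - 2)*(w - 1)*(w + 1)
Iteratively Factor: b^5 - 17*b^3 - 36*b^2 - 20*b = (b)*(b^4 - 17*b^2 - 36*b - 20) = b*(b + 1)*(b^3 - b^2 - 16*b - 20) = b*(b + 1)*(b + 2)*(b^2 - 3*b - 10) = b*(b - 5)*(b + 1)*(b + 2)*(b + 2)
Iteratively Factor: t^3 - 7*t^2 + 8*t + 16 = (t - 4)*(t^2 - 3*t - 4) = (t - 4)*(t + 1)*(t - 4)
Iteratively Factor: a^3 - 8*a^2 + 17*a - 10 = (a - 2)*(a^2 - 6*a + 5) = (a - 2)*(a - 1)*(a - 5)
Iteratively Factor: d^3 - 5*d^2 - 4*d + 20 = (d + 2)*(d^2 - 7*d + 10) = (d - 5)*(d + 2)*(d - 2)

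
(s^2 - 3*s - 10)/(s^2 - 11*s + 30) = (s + 2)/(s - 6)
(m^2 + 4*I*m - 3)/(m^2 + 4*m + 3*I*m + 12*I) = (m + I)/(m + 4)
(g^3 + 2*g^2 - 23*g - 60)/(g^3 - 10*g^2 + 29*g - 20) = (g^2 + 7*g + 12)/(g^2 - 5*g + 4)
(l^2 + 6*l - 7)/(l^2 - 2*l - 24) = (-l^2 - 6*l + 7)/(-l^2 + 2*l + 24)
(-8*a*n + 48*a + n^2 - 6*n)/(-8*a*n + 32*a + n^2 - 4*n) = (n - 6)/(n - 4)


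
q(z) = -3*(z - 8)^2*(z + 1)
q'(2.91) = 41.69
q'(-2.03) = -363.79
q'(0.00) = -144.00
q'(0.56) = -96.42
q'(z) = -3*(z - 8)^2 - 3*(z + 1)*(2*z - 16)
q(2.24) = -322.49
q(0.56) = -259.05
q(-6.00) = 2940.00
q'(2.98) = 44.28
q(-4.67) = 1767.42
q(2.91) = -303.90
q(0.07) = -201.86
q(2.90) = -304.32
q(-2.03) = 310.86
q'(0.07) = -137.74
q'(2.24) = 12.44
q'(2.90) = 41.31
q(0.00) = -192.00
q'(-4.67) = -760.58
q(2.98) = -300.89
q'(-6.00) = -1008.00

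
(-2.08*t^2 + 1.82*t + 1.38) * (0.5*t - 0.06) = -1.04*t^3 + 1.0348*t^2 + 0.5808*t - 0.0828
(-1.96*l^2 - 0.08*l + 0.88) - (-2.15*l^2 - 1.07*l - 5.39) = 0.19*l^2 + 0.99*l + 6.27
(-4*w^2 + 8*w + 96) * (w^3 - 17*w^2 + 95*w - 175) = -4*w^5 + 76*w^4 - 420*w^3 - 172*w^2 + 7720*w - 16800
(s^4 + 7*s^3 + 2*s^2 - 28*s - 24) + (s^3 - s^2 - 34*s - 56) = s^4 + 8*s^3 + s^2 - 62*s - 80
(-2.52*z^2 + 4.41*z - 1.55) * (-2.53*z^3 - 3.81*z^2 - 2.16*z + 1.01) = 6.3756*z^5 - 1.5561*z^4 - 7.4374*z^3 - 6.1653*z^2 + 7.8021*z - 1.5655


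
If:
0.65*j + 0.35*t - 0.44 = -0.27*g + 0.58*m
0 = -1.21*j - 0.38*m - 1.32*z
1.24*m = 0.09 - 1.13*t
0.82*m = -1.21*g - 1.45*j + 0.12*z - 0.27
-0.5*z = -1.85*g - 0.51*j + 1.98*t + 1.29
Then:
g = 2.97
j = -1.97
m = -0.92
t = 1.09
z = 2.07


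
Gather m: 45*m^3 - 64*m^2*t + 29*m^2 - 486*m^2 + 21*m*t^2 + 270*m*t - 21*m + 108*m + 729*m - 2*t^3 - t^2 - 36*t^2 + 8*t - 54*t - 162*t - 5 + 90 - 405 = 45*m^3 + m^2*(-64*t - 457) + m*(21*t^2 + 270*t + 816) - 2*t^3 - 37*t^2 - 208*t - 320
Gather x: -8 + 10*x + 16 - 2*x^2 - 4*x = -2*x^2 + 6*x + 8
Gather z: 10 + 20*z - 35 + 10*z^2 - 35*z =10*z^2 - 15*z - 25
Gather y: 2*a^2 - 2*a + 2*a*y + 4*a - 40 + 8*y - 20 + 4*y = 2*a^2 + 2*a + y*(2*a + 12) - 60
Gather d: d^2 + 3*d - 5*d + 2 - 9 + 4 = d^2 - 2*d - 3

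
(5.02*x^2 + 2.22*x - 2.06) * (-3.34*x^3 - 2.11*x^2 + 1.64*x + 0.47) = -16.7668*x^5 - 18.007*x^4 + 10.429*x^3 + 10.3468*x^2 - 2.335*x - 0.9682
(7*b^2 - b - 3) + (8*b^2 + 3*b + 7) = 15*b^2 + 2*b + 4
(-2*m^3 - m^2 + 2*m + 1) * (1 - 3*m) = 6*m^4 + m^3 - 7*m^2 - m + 1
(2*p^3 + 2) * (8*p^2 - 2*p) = 16*p^5 - 4*p^4 + 16*p^2 - 4*p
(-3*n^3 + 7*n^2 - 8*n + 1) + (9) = -3*n^3 + 7*n^2 - 8*n + 10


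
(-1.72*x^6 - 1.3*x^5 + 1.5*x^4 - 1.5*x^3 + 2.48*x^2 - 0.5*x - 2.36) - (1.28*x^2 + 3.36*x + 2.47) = -1.72*x^6 - 1.3*x^5 + 1.5*x^4 - 1.5*x^3 + 1.2*x^2 - 3.86*x - 4.83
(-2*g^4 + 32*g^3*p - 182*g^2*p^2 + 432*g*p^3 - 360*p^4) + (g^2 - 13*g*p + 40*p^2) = -2*g^4 + 32*g^3*p - 182*g^2*p^2 + g^2 + 432*g*p^3 - 13*g*p - 360*p^4 + 40*p^2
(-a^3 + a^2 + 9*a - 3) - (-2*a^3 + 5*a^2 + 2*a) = a^3 - 4*a^2 + 7*a - 3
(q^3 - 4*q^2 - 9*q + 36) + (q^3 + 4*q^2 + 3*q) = 2*q^3 - 6*q + 36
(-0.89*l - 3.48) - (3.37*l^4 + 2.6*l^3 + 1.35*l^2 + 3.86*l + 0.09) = -3.37*l^4 - 2.6*l^3 - 1.35*l^2 - 4.75*l - 3.57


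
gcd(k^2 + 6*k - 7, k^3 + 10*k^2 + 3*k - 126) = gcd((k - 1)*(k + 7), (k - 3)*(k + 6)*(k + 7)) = k + 7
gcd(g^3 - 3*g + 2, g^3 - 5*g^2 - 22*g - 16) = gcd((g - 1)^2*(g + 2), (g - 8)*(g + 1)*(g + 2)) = g + 2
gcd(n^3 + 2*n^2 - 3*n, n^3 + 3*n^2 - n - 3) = n^2 + 2*n - 3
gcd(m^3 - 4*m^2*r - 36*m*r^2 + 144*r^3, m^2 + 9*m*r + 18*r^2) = m + 6*r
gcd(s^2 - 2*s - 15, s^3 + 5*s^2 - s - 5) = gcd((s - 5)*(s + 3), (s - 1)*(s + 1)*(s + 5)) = 1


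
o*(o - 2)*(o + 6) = o^3 + 4*o^2 - 12*o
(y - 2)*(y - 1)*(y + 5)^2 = y^4 + 7*y^3 - 3*y^2 - 55*y + 50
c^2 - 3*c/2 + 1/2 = (c - 1)*(c - 1/2)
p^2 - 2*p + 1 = (p - 1)^2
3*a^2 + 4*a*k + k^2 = (a + k)*(3*a + k)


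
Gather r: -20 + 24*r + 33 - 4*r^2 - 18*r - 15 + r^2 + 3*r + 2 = -3*r^2 + 9*r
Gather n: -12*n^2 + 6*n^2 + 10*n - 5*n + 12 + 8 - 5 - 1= -6*n^2 + 5*n + 14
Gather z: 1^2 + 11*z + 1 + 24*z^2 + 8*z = 24*z^2 + 19*z + 2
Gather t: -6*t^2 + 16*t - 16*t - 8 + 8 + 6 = 6 - 6*t^2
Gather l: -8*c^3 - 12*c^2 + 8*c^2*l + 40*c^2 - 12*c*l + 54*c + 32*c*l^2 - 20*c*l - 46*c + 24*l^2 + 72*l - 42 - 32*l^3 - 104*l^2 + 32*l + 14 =-8*c^3 + 28*c^2 + 8*c - 32*l^3 + l^2*(32*c - 80) + l*(8*c^2 - 32*c + 104) - 28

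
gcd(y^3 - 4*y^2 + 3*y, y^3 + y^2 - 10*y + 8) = y - 1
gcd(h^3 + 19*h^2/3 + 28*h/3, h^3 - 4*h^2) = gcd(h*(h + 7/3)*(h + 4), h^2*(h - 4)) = h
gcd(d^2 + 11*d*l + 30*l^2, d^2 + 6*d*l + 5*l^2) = d + 5*l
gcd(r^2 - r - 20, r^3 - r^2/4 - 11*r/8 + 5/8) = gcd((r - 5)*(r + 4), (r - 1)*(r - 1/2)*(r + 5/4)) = 1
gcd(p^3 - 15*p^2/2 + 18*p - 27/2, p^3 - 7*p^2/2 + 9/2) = p^2 - 9*p/2 + 9/2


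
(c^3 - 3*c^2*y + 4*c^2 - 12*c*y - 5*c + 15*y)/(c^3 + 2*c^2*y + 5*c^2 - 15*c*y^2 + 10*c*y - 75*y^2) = (c - 1)/(c + 5*y)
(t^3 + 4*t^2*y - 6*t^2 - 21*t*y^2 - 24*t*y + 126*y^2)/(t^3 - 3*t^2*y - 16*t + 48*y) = (t^2 + 7*t*y - 6*t - 42*y)/(t^2 - 16)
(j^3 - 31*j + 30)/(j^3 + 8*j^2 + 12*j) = (j^2 - 6*j + 5)/(j*(j + 2))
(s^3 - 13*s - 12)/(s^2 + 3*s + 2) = (s^2 - s - 12)/(s + 2)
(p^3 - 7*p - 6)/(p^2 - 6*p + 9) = (p^2 + 3*p + 2)/(p - 3)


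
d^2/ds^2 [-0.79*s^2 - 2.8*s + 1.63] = -1.58000000000000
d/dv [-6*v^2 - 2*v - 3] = -12*v - 2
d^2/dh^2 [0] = 0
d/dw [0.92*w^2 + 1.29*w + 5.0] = 1.84*w + 1.29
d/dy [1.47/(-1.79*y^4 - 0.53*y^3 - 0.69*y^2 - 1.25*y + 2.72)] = (10.5252*y^3 + 2.3373*y^2 + 2.0286*y + 1.8375)/(1.79*y^4 + 0.53*y^3 + 0.69*y^2 + 1.25*y - 2.72)^2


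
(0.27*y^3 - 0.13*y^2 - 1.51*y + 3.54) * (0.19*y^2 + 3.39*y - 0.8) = 0.0513*y^5 + 0.8906*y^4 - 0.9436*y^3 - 4.3423*y^2 + 13.2086*y - 2.832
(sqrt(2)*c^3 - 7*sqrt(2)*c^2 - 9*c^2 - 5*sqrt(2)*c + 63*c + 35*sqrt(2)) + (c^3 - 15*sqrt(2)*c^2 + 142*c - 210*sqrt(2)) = c^3 + sqrt(2)*c^3 - 22*sqrt(2)*c^2 - 9*c^2 - 5*sqrt(2)*c + 205*c - 175*sqrt(2)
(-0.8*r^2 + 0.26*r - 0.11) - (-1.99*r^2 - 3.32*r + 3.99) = 1.19*r^2 + 3.58*r - 4.1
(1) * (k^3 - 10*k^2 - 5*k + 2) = k^3 - 10*k^2 - 5*k + 2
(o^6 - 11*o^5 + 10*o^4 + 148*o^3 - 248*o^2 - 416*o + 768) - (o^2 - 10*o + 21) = o^6 - 11*o^5 + 10*o^4 + 148*o^3 - 249*o^2 - 406*o + 747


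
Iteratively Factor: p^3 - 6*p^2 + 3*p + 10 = (p - 2)*(p^2 - 4*p - 5) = (p - 2)*(p + 1)*(p - 5)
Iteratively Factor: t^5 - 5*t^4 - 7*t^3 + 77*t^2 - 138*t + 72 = (t - 2)*(t^4 - 3*t^3 - 13*t^2 + 51*t - 36) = (t - 2)*(t - 1)*(t^3 - 2*t^2 - 15*t + 36) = (t - 3)*(t - 2)*(t - 1)*(t^2 + t - 12) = (t - 3)*(t - 2)*(t - 1)*(t + 4)*(t - 3)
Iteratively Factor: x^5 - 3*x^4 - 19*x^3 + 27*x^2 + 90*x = (x - 3)*(x^4 - 19*x^2 - 30*x) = x*(x - 3)*(x^3 - 19*x - 30) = x*(x - 5)*(x - 3)*(x^2 + 5*x + 6) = x*(x - 5)*(x - 3)*(x + 3)*(x + 2)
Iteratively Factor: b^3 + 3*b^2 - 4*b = (b + 4)*(b^2 - b) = b*(b + 4)*(b - 1)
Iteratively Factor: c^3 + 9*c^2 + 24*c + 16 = (c + 1)*(c^2 + 8*c + 16) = (c + 1)*(c + 4)*(c + 4)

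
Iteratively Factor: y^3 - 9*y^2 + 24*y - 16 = (y - 4)*(y^2 - 5*y + 4) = (y - 4)^2*(y - 1)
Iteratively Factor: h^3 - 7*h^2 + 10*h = (h - 5)*(h^2 - 2*h) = (h - 5)*(h - 2)*(h)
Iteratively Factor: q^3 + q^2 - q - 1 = (q + 1)*(q^2 - 1) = (q + 1)^2*(q - 1)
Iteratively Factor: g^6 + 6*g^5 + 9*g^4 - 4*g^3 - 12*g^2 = (g + 2)*(g^5 + 4*g^4 + g^3 - 6*g^2) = (g + 2)*(g + 3)*(g^4 + g^3 - 2*g^2) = g*(g + 2)*(g + 3)*(g^3 + g^2 - 2*g) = g*(g + 2)^2*(g + 3)*(g^2 - g) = g^2*(g + 2)^2*(g + 3)*(g - 1)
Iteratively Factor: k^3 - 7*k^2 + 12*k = (k - 4)*(k^2 - 3*k) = k*(k - 4)*(k - 3)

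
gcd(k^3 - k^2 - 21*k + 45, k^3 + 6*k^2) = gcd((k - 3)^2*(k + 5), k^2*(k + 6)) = 1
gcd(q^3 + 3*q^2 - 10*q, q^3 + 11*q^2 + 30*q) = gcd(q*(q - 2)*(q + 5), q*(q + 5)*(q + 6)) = q^2 + 5*q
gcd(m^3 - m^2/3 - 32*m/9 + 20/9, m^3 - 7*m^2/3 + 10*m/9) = m^2 - 7*m/3 + 10/9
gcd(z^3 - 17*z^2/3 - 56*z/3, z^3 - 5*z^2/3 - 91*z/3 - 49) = z + 7/3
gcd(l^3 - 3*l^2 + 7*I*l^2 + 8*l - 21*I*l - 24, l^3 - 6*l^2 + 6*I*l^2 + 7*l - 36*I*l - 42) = l - I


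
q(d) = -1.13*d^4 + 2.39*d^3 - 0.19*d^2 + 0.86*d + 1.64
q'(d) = -4.52*d^3 + 7.17*d^2 - 0.38*d + 0.86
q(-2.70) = -109.16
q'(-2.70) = 143.12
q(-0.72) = -0.27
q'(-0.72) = 6.54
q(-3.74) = -350.35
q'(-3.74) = 339.03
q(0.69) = 2.67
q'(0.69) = 2.53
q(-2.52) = -85.55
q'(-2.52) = 119.68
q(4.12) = -156.49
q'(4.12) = -195.10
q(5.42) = -593.90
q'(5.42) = -510.25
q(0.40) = 2.08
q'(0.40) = 1.57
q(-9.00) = -9177.73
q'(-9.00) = 3880.13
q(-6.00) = -1991.08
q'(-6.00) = 1237.58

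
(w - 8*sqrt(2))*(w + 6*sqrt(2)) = w^2 - 2*sqrt(2)*w - 96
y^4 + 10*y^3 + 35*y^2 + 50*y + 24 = (y + 1)*(y + 2)*(y + 3)*(y + 4)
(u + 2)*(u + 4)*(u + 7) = u^3 + 13*u^2 + 50*u + 56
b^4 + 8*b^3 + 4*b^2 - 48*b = b*(b - 2)*(b + 4)*(b + 6)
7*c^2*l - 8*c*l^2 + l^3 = l*(-7*c + l)*(-c + l)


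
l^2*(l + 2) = l^3 + 2*l^2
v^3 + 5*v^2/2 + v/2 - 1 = (v - 1/2)*(v + 1)*(v + 2)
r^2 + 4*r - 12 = (r - 2)*(r + 6)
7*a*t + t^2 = t*(7*a + t)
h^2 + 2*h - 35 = (h - 5)*(h + 7)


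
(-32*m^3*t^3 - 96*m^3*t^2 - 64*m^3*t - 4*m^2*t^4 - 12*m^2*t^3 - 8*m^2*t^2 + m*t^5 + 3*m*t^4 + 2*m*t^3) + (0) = -32*m^3*t^3 - 96*m^3*t^2 - 64*m^3*t - 4*m^2*t^4 - 12*m^2*t^3 - 8*m^2*t^2 + m*t^5 + 3*m*t^4 + 2*m*t^3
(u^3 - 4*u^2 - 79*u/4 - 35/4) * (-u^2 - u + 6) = -u^5 + 3*u^4 + 119*u^3/4 + 9*u^2/2 - 439*u/4 - 105/2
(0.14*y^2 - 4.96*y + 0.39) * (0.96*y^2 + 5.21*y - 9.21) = 0.1344*y^4 - 4.0322*y^3 - 26.7566*y^2 + 47.7135*y - 3.5919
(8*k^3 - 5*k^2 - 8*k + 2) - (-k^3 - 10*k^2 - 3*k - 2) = 9*k^3 + 5*k^2 - 5*k + 4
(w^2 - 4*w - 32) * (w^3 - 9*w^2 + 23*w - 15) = w^5 - 13*w^4 + 27*w^3 + 181*w^2 - 676*w + 480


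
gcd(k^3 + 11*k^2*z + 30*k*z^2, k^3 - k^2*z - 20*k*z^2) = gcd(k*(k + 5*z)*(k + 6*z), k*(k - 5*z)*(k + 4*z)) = k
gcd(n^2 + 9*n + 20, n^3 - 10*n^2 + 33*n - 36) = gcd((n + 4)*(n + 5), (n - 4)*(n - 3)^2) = 1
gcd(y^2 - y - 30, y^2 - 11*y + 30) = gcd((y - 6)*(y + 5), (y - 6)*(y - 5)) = y - 6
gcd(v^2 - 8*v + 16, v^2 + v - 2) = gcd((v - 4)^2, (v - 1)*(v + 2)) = 1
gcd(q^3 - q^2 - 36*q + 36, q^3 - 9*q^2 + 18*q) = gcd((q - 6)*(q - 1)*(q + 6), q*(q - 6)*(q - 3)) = q - 6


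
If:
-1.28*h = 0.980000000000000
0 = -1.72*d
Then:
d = 0.00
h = -0.77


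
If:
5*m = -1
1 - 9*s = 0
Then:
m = -1/5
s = 1/9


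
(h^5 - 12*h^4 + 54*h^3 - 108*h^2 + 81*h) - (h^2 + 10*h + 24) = h^5 - 12*h^4 + 54*h^3 - 109*h^2 + 71*h - 24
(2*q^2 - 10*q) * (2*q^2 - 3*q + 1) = 4*q^4 - 26*q^3 + 32*q^2 - 10*q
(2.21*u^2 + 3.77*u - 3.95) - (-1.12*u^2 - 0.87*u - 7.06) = 3.33*u^2 + 4.64*u + 3.11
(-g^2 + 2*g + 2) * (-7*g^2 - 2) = 7*g^4 - 14*g^3 - 12*g^2 - 4*g - 4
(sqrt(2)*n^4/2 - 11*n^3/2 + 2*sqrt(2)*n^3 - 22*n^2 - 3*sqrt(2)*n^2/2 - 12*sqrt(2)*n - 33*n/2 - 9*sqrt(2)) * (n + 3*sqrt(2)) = sqrt(2)*n^5/2 - 5*n^4/2 + 2*sqrt(2)*n^4 - 18*sqrt(2)*n^3 - 10*n^3 - 78*sqrt(2)*n^2 - 51*n^2/2 - 117*sqrt(2)*n/2 - 72*n - 54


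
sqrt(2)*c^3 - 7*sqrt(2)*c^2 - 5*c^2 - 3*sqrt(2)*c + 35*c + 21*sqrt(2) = (c - 7)*(c - 3*sqrt(2))*(sqrt(2)*c + 1)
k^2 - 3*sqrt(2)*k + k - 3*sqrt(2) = (k + 1)*(k - 3*sqrt(2))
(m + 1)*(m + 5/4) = m^2 + 9*m/4 + 5/4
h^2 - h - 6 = (h - 3)*(h + 2)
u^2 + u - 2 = (u - 1)*(u + 2)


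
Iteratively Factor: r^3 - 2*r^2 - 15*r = (r)*(r^2 - 2*r - 15) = r*(r + 3)*(r - 5)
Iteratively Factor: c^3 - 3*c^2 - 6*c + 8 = (c - 4)*(c^2 + c - 2) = (c - 4)*(c - 1)*(c + 2)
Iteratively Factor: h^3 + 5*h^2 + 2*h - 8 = (h + 2)*(h^2 + 3*h - 4) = (h + 2)*(h + 4)*(h - 1)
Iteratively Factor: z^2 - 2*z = (z - 2)*(z)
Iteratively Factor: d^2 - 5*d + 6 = (d - 3)*(d - 2)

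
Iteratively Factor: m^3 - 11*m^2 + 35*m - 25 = (m - 1)*(m^2 - 10*m + 25) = (m - 5)*(m - 1)*(m - 5)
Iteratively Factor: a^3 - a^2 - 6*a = (a + 2)*(a^2 - 3*a) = a*(a + 2)*(a - 3)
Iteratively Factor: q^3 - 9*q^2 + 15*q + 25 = (q - 5)*(q^2 - 4*q - 5) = (q - 5)*(q + 1)*(q - 5)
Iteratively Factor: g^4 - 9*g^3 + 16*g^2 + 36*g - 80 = (g - 4)*(g^3 - 5*g^2 - 4*g + 20) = (g - 4)*(g - 2)*(g^2 - 3*g - 10) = (g - 4)*(g - 2)*(g + 2)*(g - 5)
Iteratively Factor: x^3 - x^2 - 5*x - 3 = (x + 1)*(x^2 - 2*x - 3) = (x - 3)*(x + 1)*(x + 1)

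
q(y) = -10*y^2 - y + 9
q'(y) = -20*y - 1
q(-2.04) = -30.58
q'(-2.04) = 39.80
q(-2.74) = -63.34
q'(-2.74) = 53.80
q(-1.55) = -13.48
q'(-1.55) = 30.00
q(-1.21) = -4.43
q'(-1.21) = 23.20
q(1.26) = -8.14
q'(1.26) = -26.20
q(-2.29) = -41.15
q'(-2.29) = 44.80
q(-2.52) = -51.98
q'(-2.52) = 49.40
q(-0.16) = 8.90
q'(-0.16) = 2.20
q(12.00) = -1443.00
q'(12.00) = -241.00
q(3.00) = -84.00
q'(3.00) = -61.00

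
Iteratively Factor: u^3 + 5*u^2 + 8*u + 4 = (u + 1)*(u^2 + 4*u + 4) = (u + 1)*(u + 2)*(u + 2)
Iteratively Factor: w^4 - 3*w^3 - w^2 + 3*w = (w - 3)*(w^3 - w) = (w - 3)*(w - 1)*(w^2 + w) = (w - 3)*(w - 1)*(w + 1)*(w)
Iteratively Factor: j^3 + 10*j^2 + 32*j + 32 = (j + 4)*(j^2 + 6*j + 8) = (j + 4)^2*(j + 2)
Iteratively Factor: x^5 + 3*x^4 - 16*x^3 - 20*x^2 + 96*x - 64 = (x - 2)*(x^4 + 5*x^3 - 6*x^2 - 32*x + 32) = (x - 2)*(x + 4)*(x^3 + x^2 - 10*x + 8) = (x - 2)^2*(x + 4)*(x^2 + 3*x - 4) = (x - 2)^2*(x - 1)*(x + 4)*(x + 4)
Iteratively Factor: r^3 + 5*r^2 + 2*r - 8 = (r + 2)*(r^2 + 3*r - 4) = (r - 1)*(r + 2)*(r + 4)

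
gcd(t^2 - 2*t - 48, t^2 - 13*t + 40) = t - 8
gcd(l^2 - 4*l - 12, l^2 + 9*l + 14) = l + 2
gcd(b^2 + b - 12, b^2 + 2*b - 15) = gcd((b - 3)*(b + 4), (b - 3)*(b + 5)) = b - 3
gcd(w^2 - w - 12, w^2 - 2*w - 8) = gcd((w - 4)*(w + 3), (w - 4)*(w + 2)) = w - 4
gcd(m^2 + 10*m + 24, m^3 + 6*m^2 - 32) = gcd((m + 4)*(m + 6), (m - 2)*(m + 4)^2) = m + 4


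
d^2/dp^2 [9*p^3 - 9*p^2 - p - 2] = 54*p - 18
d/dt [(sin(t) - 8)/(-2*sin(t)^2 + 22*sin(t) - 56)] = (sin(t)^2 - 16*sin(t) + 60)*cos(t)/(2*(sin(t)^2 - 11*sin(t) + 28)^2)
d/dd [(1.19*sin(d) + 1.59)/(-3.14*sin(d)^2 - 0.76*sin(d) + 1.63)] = (3.7366*sin(d)^2 + 9.9852*sin(d) + 3.1481)*cos(d)/(9.8596*sin(d)^4 + 4.7728*sin(d)^3 - 9.6588*sin(d)^2 - 2.4776*sin(d) + 2.6569)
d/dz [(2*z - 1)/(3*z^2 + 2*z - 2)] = 2*(-3*z^2 + 3*z - 1)/(9*z^4 + 12*z^3 - 8*z^2 - 8*z + 4)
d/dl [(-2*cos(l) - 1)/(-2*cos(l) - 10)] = -9*sin(l)/(2*(cos(l) + 5)^2)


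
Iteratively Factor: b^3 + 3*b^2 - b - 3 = (b + 3)*(b^2 - 1) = (b + 1)*(b + 3)*(b - 1)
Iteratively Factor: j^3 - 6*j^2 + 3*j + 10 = (j - 2)*(j^2 - 4*j - 5) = (j - 5)*(j - 2)*(j + 1)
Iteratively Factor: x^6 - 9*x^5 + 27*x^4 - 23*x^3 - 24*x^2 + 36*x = (x + 1)*(x^5 - 10*x^4 + 37*x^3 - 60*x^2 + 36*x) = (x - 3)*(x + 1)*(x^4 - 7*x^3 + 16*x^2 - 12*x) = (x - 3)*(x - 2)*(x + 1)*(x^3 - 5*x^2 + 6*x) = x*(x - 3)*(x - 2)*(x + 1)*(x^2 - 5*x + 6) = x*(x - 3)^2*(x - 2)*(x + 1)*(x - 2)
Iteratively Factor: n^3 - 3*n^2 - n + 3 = (n - 1)*(n^2 - 2*n - 3) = (n - 3)*(n - 1)*(n + 1)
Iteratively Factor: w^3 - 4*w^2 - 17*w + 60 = (w + 4)*(w^2 - 8*w + 15) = (w - 3)*(w + 4)*(w - 5)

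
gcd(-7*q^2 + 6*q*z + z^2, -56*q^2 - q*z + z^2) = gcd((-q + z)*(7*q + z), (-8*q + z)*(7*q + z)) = 7*q + z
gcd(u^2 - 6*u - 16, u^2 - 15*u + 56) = u - 8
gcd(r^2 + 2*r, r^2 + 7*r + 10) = r + 2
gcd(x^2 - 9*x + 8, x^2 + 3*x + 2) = 1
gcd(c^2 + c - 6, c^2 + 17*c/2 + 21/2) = 1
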